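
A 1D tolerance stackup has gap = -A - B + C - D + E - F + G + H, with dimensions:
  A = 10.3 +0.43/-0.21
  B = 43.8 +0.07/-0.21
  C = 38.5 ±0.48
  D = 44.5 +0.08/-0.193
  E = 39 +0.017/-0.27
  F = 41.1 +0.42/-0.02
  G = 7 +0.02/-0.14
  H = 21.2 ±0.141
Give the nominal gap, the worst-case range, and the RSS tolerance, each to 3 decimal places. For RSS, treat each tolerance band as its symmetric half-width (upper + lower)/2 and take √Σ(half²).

nominal=-34.000 wc=[-36.031,-32.709] rss=0.683

Stack each dimension's contribution:
  -A: nom -10.300 → Σnom=-10.300; wc +0.210/-0.430 → slack +0.210/-0.430; half-tol=0.320, Σhalf²=0.102400
  -B: nom -43.800 → Σnom=-54.100; wc +0.210/-0.070 → slack +0.420/-0.500; half-tol=0.140, Σhalf²=0.122000
  +C: nom +38.500 → Σnom=-15.600; wc +0.480/-0.480 → slack +0.900/-0.980; half-tol=0.480, Σhalf²=0.352400
  -D: nom -44.500 → Σnom=-60.100; wc +0.193/-0.080 → slack +1.093/-1.060; half-tol=0.137, Σhalf²=0.371032
  +E: nom +39.000 → Σnom=-21.100; wc +0.017/-0.270 → slack +1.110/-1.330; half-tol=0.144, Σhalf²=0.391625
  -F: nom -41.100 → Σnom=-62.200; wc +0.020/-0.420 → slack +1.130/-1.750; half-tol=0.220, Σhalf²=0.440025
  +G: nom +7.000 → Σnom=-55.200; wc +0.020/-0.140 → slack +1.150/-1.890; half-tol=0.080, Σhalf²=0.446425
  +H: nom +21.200 → Σnom=-34.000; wc +0.141/-0.141 → slack +1.291/-2.031; half-tol=0.141, Σhalf²=0.466306
Nominal = -34.000. Worst-case = [-34.000 - 2.031, -34.000 + 1.291] = [-36.031, -32.709]. RSS = √0.466306 = 0.683.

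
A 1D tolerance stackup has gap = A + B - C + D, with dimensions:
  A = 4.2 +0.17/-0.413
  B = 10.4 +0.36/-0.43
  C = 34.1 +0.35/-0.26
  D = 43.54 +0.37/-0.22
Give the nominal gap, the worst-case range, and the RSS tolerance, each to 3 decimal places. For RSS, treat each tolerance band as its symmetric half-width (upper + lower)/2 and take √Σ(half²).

nominal=24.040 wc=[22.627,25.200] rss=0.649

Stack each dimension's contribution:
  +A: nom +4.200 → Σnom=4.200; wc +0.170/-0.413 → slack +0.170/-0.413; half-tol=0.291, Σhalf²=0.084972
  +B: nom +10.400 → Σnom=14.600; wc +0.360/-0.430 → slack +0.530/-0.843; half-tol=0.395, Σhalf²=0.240997
  -C: nom -34.100 → Σnom=-19.500; wc +0.260/-0.350 → slack +0.790/-1.193; half-tol=0.305, Σhalf²=0.334022
  +D: nom +43.540 → Σnom=24.040; wc +0.370/-0.220 → slack +1.160/-1.413; half-tol=0.295, Σhalf²=0.421047
Nominal = 24.040. Worst-case = [24.040 - 1.413, 24.040 + 1.160] = [22.627, 25.200]. RSS = √0.421047 = 0.649.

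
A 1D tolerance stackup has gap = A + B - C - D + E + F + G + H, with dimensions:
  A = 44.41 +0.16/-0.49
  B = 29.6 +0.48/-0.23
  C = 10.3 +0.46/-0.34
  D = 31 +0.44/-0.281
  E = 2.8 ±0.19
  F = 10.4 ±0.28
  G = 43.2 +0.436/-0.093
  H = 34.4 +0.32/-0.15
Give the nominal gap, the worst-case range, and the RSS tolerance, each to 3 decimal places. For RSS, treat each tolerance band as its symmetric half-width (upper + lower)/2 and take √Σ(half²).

nominal=123.510 wc=[121.177,125.997] rss=0.873

Stack each dimension's contribution:
  +A: nom +44.410 → Σnom=44.410; wc +0.160/-0.490 → slack +0.160/-0.490; half-tol=0.325, Σhalf²=0.105625
  +B: nom +29.600 → Σnom=74.010; wc +0.480/-0.230 → slack +0.640/-0.720; half-tol=0.355, Σhalf²=0.231650
  -C: nom -10.300 → Σnom=63.710; wc +0.340/-0.460 → slack +0.980/-1.180; half-tol=0.400, Σhalf²=0.391650
  -D: nom -31.000 → Σnom=32.710; wc +0.281/-0.440 → slack +1.261/-1.620; half-tol=0.361, Σhalf²=0.521610
  +E: nom +2.800 → Σnom=35.510; wc +0.190/-0.190 → slack +1.451/-1.810; half-tol=0.190, Σhalf²=0.557710
  +F: nom +10.400 → Σnom=45.910; wc +0.280/-0.280 → slack +1.731/-2.090; half-tol=0.280, Σhalf²=0.636110
  +G: nom +43.200 → Σnom=89.110; wc +0.436/-0.093 → slack +2.167/-2.183; half-tol=0.265, Σhalf²=0.706071
  +H: nom +34.400 → Σnom=123.510; wc +0.320/-0.150 → slack +2.487/-2.333; half-tol=0.235, Σhalf²=0.761296
Nominal = 123.510. Worst-case = [123.510 - 2.333, 123.510 + 2.487] = [121.177, 125.997]. RSS = √0.761296 = 0.873.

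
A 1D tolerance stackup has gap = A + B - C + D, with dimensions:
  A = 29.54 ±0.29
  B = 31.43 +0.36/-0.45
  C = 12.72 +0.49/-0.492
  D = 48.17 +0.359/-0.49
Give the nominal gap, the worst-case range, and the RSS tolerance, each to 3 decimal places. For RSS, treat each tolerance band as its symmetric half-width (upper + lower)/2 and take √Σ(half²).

nominal=96.420 wc=[94.700,97.921] rss=0.818

Stack each dimension's contribution:
  +A: nom +29.540 → Σnom=29.540; wc +0.290/-0.290 → slack +0.290/-0.290; half-tol=0.290, Σhalf²=0.084100
  +B: nom +31.430 → Σnom=60.970; wc +0.360/-0.450 → slack +0.650/-0.740; half-tol=0.405, Σhalf²=0.248125
  -C: nom -12.720 → Σnom=48.250; wc +0.492/-0.490 → slack +1.142/-1.230; half-tol=0.491, Σhalf²=0.489206
  +D: nom +48.170 → Σnom=96.420; wc +0.359/-0.490 → slack +1.501/-1.720; half-tol=0.424, Σhalf²=0.669406
Nominal = 96.420. Worst-case = [96.420 - 1.720, 96.420 + 1.501] = [94.700, 97.921]. RSS = √0.669406 = 0.818.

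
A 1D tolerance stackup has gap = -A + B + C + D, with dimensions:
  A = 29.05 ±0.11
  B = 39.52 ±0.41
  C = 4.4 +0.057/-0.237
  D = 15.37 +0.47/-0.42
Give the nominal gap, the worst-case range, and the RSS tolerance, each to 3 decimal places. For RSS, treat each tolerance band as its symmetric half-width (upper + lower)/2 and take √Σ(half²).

Stack each dimension's contribution:
  -A: nom -29.050 → Σnom=-29.050; wc +0.110/-0.110 → slack +0.110/-0.110; half-tol=0.110, Σhalf²=0.012100
  +B: nom +39.520 → Σnom=10.470; wc +0.410/-0.410 → slack +0.520/-0.520; half-tol=0.410, Σhalf²=0.180200
  +C: nom +4.400 → Σnom=14.870; wc +0.057/-0.237 → slack +0.577/-0.757; half-tol=0.147, Σhalf²=0.201809
  +D: nom +15.370 → Σnom=30.240; wc +0.470/-0.420 → slack +1.047/-1.177; half-tol=0.445, Σhalf²=0.399834
Nominal = 30.240. Worst-case = [30.240 - 1.177, 30.240 + 1.047] = [29.063, 31.287]. RSS = √0.399834 = 0.632.

nominal=30.240 wc=[29.063,31.287] rss=0.632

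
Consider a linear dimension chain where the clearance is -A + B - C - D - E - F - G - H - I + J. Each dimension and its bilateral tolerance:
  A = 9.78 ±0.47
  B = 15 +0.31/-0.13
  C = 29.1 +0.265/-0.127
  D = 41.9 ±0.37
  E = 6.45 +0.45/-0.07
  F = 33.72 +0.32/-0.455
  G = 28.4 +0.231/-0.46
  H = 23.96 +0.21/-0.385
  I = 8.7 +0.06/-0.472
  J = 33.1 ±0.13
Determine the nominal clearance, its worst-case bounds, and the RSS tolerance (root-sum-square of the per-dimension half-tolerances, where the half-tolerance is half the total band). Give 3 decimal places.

nominal=-133.910 wc=[-136.546,-130.661] rss=0.979

Stack each dimension's contribution:
  -A: nom -9.780 → Σnom=-9.780; wc +0.470/-0.470 → slack +0.470/-0.470; half-tol=0.470, Σhalf²=0.220900
  +B: nom +15.000 → Σnom=5.220; wc +0.310/-0.130 → slack +0.780/-0.600; half-tol=0.220, Σhalf²=0.269300
  -C: nom -29.100 → Σnom=-23.880; wc +0.127/-0.265 → slack +0.907/-0.865; half-tol=0.196, Σhalf²=0.307716
  -D: nom -41.900 → Σnom=-65.780; wc +0.370/-0.370 → slack +1.277/-1.235; half-tol=0.370, Σhalf²=0.444616
  -E: nom -6.450 → Σnom=-72.230; wc +0.070/-0.450 → slack +1.347/-1.685; half-tol=0.260, Σhalf²=0.512216
  -F: nom -33.720 → Σnom=-105.950; wc +0.455/-0.320 → slack +1.802/-2.005; half-tol=0.388, Σhalf²=0.662372
  -G: nom -28.400 → Σnom=-134.350; wc +0.460/-0.231 → slack +2.262/-2.236; half-tol=0.346, Σhalf²=0.781743
  -H: nom -23.960 → Σnom=-158.310; wc +0.385/-0.210 → slack +2.647/-2.446; half-tol=0.297, Σhalf²=0.870249
  -I: nom -8.700 → Σnom=-167.010; wc +0.472/-0.060 → slack +3.119/-2.506; half-tol=0.266, Σhalf²=0.941005
  +J: nom +33.100 → Σnom=-133.910; wc +0.130/-0.130 → slack +3.249/-2.636; half-tol=0.130, Σhalf²=0.957905
Nominal = -133.910. Worst-case = [-133.910 - 2.636, -133.910 + 3.249] = [-136.546, -130.661]. RSS = √0.957905 = 0.979.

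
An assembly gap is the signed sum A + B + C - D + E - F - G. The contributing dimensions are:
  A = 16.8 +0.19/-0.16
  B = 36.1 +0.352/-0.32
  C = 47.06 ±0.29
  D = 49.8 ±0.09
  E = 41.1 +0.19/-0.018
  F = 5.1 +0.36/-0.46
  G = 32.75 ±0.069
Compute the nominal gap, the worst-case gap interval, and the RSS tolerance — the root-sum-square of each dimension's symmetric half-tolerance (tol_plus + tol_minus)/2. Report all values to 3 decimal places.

nominal=53.410 wc=[52.103,55.051] rss=0.648

Stack each dimension's contribution:
  +A: nom +16.800 → Σnom=16.800; wc +0.190/-0.160 → slack +0.190/-0.160; half-tol=0.175, Σhalf²=0.030625
  +B: nom +36.100 → Σnom=52.900; wc +0.352/-0.320 → slack +0.542/-0.480; half-tol=0.336, Σhalf²=0.143521
  +C: nom +47.060 → Σnom=99.960; wc +0.290/-0.290 → slack +0.832/-0.770; half-tol=0.290, Σhalf²=0.227621
  -D: nom -49.800 → Σnom=50.160; wc +0.090/-0.090 → slack +0.922/-0.860; half-tol=0.090, Σhalf²=0.235721
  +E: nom +41.100 → Σnom=91.260; wc +0.190/-0.018 → slack +1.112/-0.878; half-tol=0.104, Σhalf²=0.246537
  -F: nom -5.100 → Σnom=86.160; wc +0.460/-0.360 → slack +1.572/-1.238; half-tol=0.410, Σhalf²=0.414637
  -G: nom -32.750 → Σnom=53.410; wc +0.069/-0.069 → slack +1.641/-1.307; half-tol=0.069, Σhalf²=0.419398
Nominal = 53.410. Worst-case = [53.410 - 1.307, 53.410 + 1.641] = [52.103, 55.051]. RSS = √0.419398 = 0.648.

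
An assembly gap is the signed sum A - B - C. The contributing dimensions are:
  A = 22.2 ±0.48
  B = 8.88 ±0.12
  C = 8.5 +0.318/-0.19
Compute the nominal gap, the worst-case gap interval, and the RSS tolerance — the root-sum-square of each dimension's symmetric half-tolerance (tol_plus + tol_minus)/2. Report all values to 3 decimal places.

nominal=4.820 wc=[3.902,5.610] rss=0.556

Stack each dimension's contribution:
  +A: nom +22.200 → Σnom=22.200; wc +0.480/-0.480 → slack +0.480/-0.480; half-tol=0.480, Σhalf²=0.230400
  -B: nom -8.880 → Σnom=13.320; wc +0.120/-0.120 → slack +0.600/-0.600; half-tol=0.120, Σhalf²=0.244800
  -C: nom -8.500 → Σnom=4.820; wc +0.190/-0.318 → slack +0.790/-0.918; half-tol=0.254, Σhalf²=0.309316
Nominal = 4.820. Worst-case = [4.820 - 0.918, 4.820 + 0.790] = [3.902, 5.610]. RSS = √0.309316 = 0.556.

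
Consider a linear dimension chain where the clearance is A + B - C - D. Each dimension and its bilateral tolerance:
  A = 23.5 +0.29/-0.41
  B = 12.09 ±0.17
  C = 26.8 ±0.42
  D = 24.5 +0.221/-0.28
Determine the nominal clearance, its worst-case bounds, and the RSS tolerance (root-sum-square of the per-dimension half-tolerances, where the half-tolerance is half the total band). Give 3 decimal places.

nominal=-15.710 wc=[-16.931,-14.550] rss=0.625

Stack each dimension's contribution:
  +A: nom +23.500 → Σnom=23.500; wc +0.290/-0.410 → slack +0.290/-0.410; half-tol=0.350, Σhalf²=0.122500
  +B: nom +12.090 → Σnom=35.590; wc +0.170/-0.170 → slack +0.460/-0.580; half-tol=0.170, Σhalf²=0.151400
  -C: nom -26.800 → Σnom=8.790; wc +0.420/-0.420 → slack +0.880/-1.000; half-tol=0.420, Σhalf²=0.327800
  -D: nom -24.500 → Σnom=-15.710; wc +0.280/-0.221 → slack +1.160/-1.221; half-tol=0.251, Σhalf²=0.390550
Nominal = -15.710. Worst-case = [-15.710 - 1.221, -15.710 + 1.160] = [-16.931, -14.550]. RSS = √0.390550 = 0.625.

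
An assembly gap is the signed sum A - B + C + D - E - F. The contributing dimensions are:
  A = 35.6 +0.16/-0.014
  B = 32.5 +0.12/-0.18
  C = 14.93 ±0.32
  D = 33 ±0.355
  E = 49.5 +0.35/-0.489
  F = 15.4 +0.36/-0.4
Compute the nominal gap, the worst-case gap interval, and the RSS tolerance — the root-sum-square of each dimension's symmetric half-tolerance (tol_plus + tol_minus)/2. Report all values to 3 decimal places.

nominal=-13.870 wc=[-15.389,-11.966] rss=0.761

Stack each dimension's contribution:
  +A: nom +35.600 → Σnom=35.600; wc +0.160/-0.014 → slack +0.160/-0.014; half-tol=0.087, Σhalf²=0.007569
  -B: nom -32.500 → Σnom=3.100; wc +0.180/-0.120 → slack +0.340/-0.134; half-tol=0.150, Σhalf²=0.030069
  +C: nom +14.930 → Σnom=18.030; wc +0.320/-0.320 → slack +0.660/-0.454; half-tol=0.320, Σhalf²=0.132469
  +D: nom +33.000 → Σnom=51.030; wc +0.355/-0.355 → slack +1.015/-0.809; half-tol=0.355, Σhalf²=0.258494
  -E: nom -49.500 → Σnom=1.530; wc +0.489/-0.350 → slack +1.504/-1.159; half-tol=0.419, Σhalf²=0.434474
  -F: nom -15.400 → Σnom=-13.870; wc +0.400/-0.360 → slack +1.904/-1.519; half-tol=0.380, Σhalf²=0.578874
Nominal = -13.870. Worst-case = [-13.870 - 1.519, -13.870 + 1.904] = [-15.389, -11.966]. RSS = √0.578874 = 0.761.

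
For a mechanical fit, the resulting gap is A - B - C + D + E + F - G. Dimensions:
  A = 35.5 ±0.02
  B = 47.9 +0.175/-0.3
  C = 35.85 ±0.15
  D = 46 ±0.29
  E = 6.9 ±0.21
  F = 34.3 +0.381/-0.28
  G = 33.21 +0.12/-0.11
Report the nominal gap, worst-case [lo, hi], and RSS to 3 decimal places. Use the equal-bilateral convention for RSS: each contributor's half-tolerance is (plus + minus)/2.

nominal=5.740 wc=[4.495,7.201] rss=0.574

Stack each dimension's contribution:
  +A: nom +35.500 → Σnom=35.500; wc +0.020/-0.020 → slack +0.020/-0.020; half-tol=0.020, Σhalf²=0.000400
  -B: nom -47.900 → Σnom=-12.400; wc +0.300/-0.175 → slack +0.320/-0.195; half-tol=0.237, Σhalf²=0.056806
  -C: nom -35.850 → Σnom=-48.250; wc +0.150/-0.150 → slack +0.470/-0.345; half-tol=0.150, Σhalf²=0.079306
  +D: nom +46.000 → Σnom=-2.250; wc +0.290/-0.290 → slack +0.760/-0.635; half-tol=0.290, Σhalf²=0.163406
  +E: nom +6.900 → Σnom=4.650; wc +0.210/-0.210 → slack +0.970/-0.845; half-tol=0.210, Σhalf²=0.207506
  +F: nom +34.300 → Σnom=38.950; wc +0.381/-0.280 → slack +1.351/-1.125; half-tol=0.331, Σhalf²=0.316736
  -G: nom -33.210 → Σnom=5.740; wc +0.110/-0.120 → slack +1.461/-1.245; half-tol=0.115, Σhalf²=0.329961
Nominal = 5.740. Worst-case = [5.740 - 1.245, 5.740 + 1.461] = [4.495, 7.201]. RSS = √0.329961 = 0.574.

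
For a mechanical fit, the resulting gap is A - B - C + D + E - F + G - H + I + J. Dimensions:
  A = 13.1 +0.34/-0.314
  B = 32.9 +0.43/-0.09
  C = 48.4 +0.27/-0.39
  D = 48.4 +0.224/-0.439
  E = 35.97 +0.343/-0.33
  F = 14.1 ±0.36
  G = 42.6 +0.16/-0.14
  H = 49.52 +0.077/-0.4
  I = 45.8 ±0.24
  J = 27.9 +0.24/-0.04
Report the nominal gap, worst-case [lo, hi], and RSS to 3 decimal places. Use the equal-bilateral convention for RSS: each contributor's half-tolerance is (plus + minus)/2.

Stack each dimension's contribution:
  +A: nom +13.100 → Σnom=13.100; wc +0.340/-0.314 → slack +0.340/-0.314; half-tol=0.327, Σhalf²=0.106929
  -B: nom -32.900 → Σnom=-19.800; wc +0.090/-0.430 → slack +0.430/-0.744; half-tol=0.260, Σhalf²=0.174529
  -C: nom -48.400 → Σnom=-68.200; wc +0.390/-0.270 → slack +0.820/-1.014; half-tol=0.330, Σhalf²=0.283429
  +D: nom +48.400 → Σnom=-19.800; wc +0.224/-0.439 → slack +1.044/-1.453; half-tol=0.332, Σhalf²=0.393321
  +E: nom +35.970 → Σnom=16.170; wc +0.343/-0.330 → slack +1.387/-1.783; half-tol=0.337, Σhalf²=0.506554
  -F: nom -14.100 → Σnom=2.070; wc +0.360/-0.360 → slack +1.747/-2.143; half-tol=0.360, Σhalf²=0.636154
  +G: nom +42.600 → Σnom=44.670; wc +0.160/-0.140 → slack +1.907/-2.283; half-tol=0.150, Σhalf²=0.658654
  -H: nom -49.520 → Σnom=-4.850; wc +0.400/-0.077 → slack +2.307/-2.360; half-tol=0.239, Σhalf²=0.715536
  +I: nom +45.800 → Σnom=40.950; wc +0.240/-0.240 → slack +2.547/-2.600; half-tol=0.240, Σhalf²=0.773136
  +J: nom +27.900 → Σnom=68.850; wc +0.240/-0.040 → slack +2.787/-2.640; half-tol=0.140, Σhalf²=0.792736
Nominal = 68.850. Worst-case = [68.850 - 2.640, 68.850 + 2.787] = [66.210, 71.637]. RSS = √0.792736 = 0.890.

nominal=68.850 wc=[66.210,71.637] rss=0.890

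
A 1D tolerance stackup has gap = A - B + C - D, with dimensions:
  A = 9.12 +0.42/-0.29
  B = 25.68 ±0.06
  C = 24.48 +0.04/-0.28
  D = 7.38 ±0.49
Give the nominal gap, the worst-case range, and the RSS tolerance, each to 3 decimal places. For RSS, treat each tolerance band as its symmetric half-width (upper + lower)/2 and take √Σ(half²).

Stack each dimension's contribution:
  +A: nom +9.120 → Σnom=9.120; wc +0.420/-0.290 → slack +0.420/-0.290; half-tol=0.355, Σhalf²=0.126025
  -B: nom -25.680 → Σnom=-16.560; wc +0.060/-0.060 → slack +0.480/-0.350; half-tol=0.060, Σhalf²=0.129625
  +C: nom +24.480 → Σnom=7.920; wc +0.040/-0.280 → slack +0.520/-0.630; half-tol=0.160, Σhalf²=0.155225
  -D: nom -7.380 → Σnom=0.540; wc +0.490/-0.490 → slack +1.010/-1.120; half-tol=0.490, Σhalf²=0.395325
Nominal = 0.540. Worst-case = [0.540 - 1.120, 0.540 + 1.010] = [-0.580, 1.550]. RSS = √0.395325 = 0.629.

nominal=0.540 wc=[-0.580,1.550] rss=0.629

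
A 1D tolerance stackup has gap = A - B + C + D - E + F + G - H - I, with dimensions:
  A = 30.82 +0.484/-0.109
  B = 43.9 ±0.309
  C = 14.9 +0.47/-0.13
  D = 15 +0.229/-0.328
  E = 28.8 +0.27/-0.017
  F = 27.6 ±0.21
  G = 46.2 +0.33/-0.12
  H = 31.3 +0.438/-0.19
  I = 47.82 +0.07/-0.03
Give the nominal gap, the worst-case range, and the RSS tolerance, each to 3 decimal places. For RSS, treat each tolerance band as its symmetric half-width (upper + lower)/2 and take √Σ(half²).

nominal=-17.300 wc=[-19.284,-15.031] rss=0.753

Stack each dimension's contribution:
  +A: nom +30.820 → Σnom=30.820; wc +0.484/-0.109 → slack +0.484/-0.109; half-tol=0.296, Σhalf²=0.087912
  -B: nom -43.900 → Σnom=-13.080; wc +0.309/-0.309 → slack +0.793/-0.418; half-tol=0.309, Σhalf²=0.183393
  +C: nom +14.900 → Σnom=1.820; wc +0.470/-0.130 → slack +1.263/-0.548; half-tol=0.300, Σhalf²=0.273393
  +D: nom +15.000 → Σnom=16.820; wc +0.229/-0.328 → slack +1.492/-0.876; half-tol=0.279, Σhalf²=0.350956
  -E: nom -28.800 → Σnom=-11.980; wc +0.017/-0.270 → slack +1.509/-1.146; half-tol=0.144, Σhalf²=0.371548
  +F: nom +27.600 → Σnom=15.620; wc +0.210/-0.210 → slack +1.719/-1.356; half-tol=0.210, Σhalf²=0.415648
  +G: nom +46.200 → Σnom=61.820; wc +0.330/-0.120 → slack +2.049/-1.476; half-tol=0.225, Σhalf²=0.466273
  -H: nom -31.300 → Σnom=30.520; wc +0.190/-0.438 → slack +2.239/-1.914; half-tol=0.314, Σhalf²=0.564869
  -I: nom -47.820 → Σnom=-17.300; wc +0.030/-0.070 → slack +2.269/-1.984; half-tol=0.050, Σhalf²=0.567369
Nominal = -17.300. Worst-case = [-17.300 - 1.984, -17.300 + 2.269] = [-19.284, -15.031]. RSS = √0.567369 = 0.753.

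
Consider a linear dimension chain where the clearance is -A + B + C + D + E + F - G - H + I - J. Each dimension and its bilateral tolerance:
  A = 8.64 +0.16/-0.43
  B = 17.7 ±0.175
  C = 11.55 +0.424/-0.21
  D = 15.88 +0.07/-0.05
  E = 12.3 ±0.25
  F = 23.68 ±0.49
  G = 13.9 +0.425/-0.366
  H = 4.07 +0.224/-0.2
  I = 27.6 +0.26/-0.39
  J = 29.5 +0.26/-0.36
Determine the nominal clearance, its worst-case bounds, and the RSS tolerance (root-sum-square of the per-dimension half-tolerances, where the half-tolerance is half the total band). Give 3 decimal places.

Stack each dimension's contribution:
  -A: nom -8.640 → Σnom=-8.640; wc +0.430/-0.160 → slack +0.430/-0.160; half-tol=0.295, Σhalf²=0.087025
  +B: nom +17.700 → Σnom=9.060; wc +0.175/-0.175 → slack +0.605/-0.335; half-tol=0.175, Σhalf²=0.117650
  +C: nom +11.550 → Σnom=20.610; wc +0.424/-0.210 → slack +1.029/-0.545; half-tol=0.317, Σhalf²=0.218139
  +D: nom +15.880 → Σnom=36.490; wc +0.070/-0.050 → slack +1.099/-0.595; half-tol=0.060, Σhalf²=0.221739
  +E: nom +12.300 → Σnom=48.790; wc +0.250/-0.250 → slack +1.349/-0.845; half-tol=0.250, Σhalf²=0.284239
  +F: nom +23.680 → Σnom=72.470; wc +0.490/-0.490 → slack +1.839/-1.335; half-tol=0.490, Σhalf²=0.524339
  -G: nom -13.900 → Σnom=58.570; wc +0.366/-0.425 → slack +2.205/-1.760; half-tol=0.395, Σhalf²=0.680759
  -H: nom -4.070 → Σnom=54.500; wc +0.200/-0.224 → slack +2.405/-1.984; half-tol=0.212, Σhalf²=0.725703
  +I: nom +27.600 → Σnom=82.100; wc +0.260/-0.390 → slack +2.665/-2.374; half-tol=0.325, Σhalf²=0.831328
  -J: nom -29.500 → Σnom=52.600; wc +0.360/-0.260 → slack +3.025/-2.634; half-tol=0.310, Σhalf²=0.927428
Nominal = 52.600. Worst-case = [52.600 - 2.634, 52.600 + 3.025] = [49.966, 55.625]. RSS = √0.927428 = 0.963.

nominal=52.600 wc=[49.966,55.625] rss=0.963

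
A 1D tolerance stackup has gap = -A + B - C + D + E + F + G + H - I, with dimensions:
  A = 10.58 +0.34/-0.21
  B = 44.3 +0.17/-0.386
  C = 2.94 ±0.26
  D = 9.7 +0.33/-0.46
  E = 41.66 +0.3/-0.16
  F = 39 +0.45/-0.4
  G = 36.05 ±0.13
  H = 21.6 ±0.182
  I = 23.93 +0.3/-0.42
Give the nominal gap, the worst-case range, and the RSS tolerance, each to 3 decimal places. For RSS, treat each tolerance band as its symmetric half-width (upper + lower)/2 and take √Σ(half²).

nominal=154.860 wc=[152.242,157.312] rss=0.889

Stack each dimension's contribution:
  -A: nom -10.580 → Σnom=-10.580; wc +0.210/-0.340 → slack +0.210/-0.340; half-tol=0.275, Σhalf²=0.075625
  +B: nom +44.300 → Σnom=33.720; wc +0.170/-0.386 → slack +0.380/-0.726; half-tol=0.278, Σhalf²=0.152909
  -C: nom -2.940 → Σnom=30.780; wc +0.260/-0.260 → slack +0.640/-0.986; half-tol=0.260, Σhalf²=0.220509
  +D: nom +9.700 → Σnom=40.480; wc +0.330/-0.460 → slack +0.970/-1.446; half-tol=0.395, Σhalf²=0.376534
  +E: nom +41.660 → Σnom=82.140; wc +0.300/-0.160 → slack +1.270/-1.606; half-tol=0.230, Σhalf²=0.429434
  +F: nom +39.000 → Σnom=121.140; wc +0.450/-0.400 → slack +1.720/-2.006; half-tol=0.425, Σhalf²=0.610059
  +G: nom +36.050 → Σnom=157.190; wc +0.130/-0.130 → slack +1.850/-2.136; half-tol=0.130, Σhalf²=0.626959
  +H: nom +21.600 → Σnom=178.790; wc +0.182/-0.182 → slack +2.032/-2.318; half-tol=0.182, Σhalf²=0.660083
  -I: nom -23.930 → Σnom=154.860; wc +0.420/-0.300 → slack +2.452/-2.618; half-tol=0.360, Σhalf²=0.789683
Nominal = 154.860. Worst-case = [154.860 - 2.618, 154.860 + 2.452] = [152.242, 157.312]. RSS = √0.789683 = 0.889.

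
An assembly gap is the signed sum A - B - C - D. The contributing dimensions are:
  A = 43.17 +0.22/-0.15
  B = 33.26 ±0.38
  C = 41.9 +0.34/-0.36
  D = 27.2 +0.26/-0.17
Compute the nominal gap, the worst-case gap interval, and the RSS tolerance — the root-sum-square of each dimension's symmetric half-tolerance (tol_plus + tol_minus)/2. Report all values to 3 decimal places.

Stack each dimension's contribution:
  +A: nom +43.170 → Σnom=43.170; wc +0.220/-0.150 → slack +0.220/-0.150; half-tol=0.185, Σhalf²=0.034225
  -B: nom -33.260 → Σnom=9.910; wc +0.380/-0.380 → slack +0.600/-0.530; half-tol=0.380, Σhalf²=0.178625
  -C: nom -41.900 → Σnom=-31.990; wc +0.360/-0.340 → slack +0.960/-0.870; half-tol=0.350, Σhalf²=0.301125
  -D: nom -27.200 → Σnom=-59.190; wc +0.170/-0.260 → slack +1.130/-1.130; half-tol=0.215, Σhalf²=0.347350
Nominal = -59.190. Worst-case = [-59.190 - 1.130, -59.190 + 1.130] = [-60.320, -58.060]. RSS = √0.347350 = 0.589.

nominal=-59.190 wc=[-60.320,-58.060] rss=0.589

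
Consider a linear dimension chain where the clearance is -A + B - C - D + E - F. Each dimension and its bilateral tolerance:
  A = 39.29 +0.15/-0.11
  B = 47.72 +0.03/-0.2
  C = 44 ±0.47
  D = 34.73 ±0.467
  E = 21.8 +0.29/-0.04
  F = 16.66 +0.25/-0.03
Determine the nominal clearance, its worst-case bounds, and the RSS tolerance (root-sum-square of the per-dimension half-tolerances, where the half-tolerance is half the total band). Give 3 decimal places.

Stack each dimension's contribution:
  -A: nom -39.290 → Σnom=-39.290; wc +0.110/-0.150 → slack +0.110/-0.150; half-tol=0.130, Σhalf²=0.016900
  +B: nom +47.720 → Σnom=8.430; wc +0.030/-0.200 → slack +0.140/-0.350; half-tol=0.115, Σhalf²=0.030125
  -C: nom -44.000 → Σnom=-35.570; wc +0.470/-0.470 → slack +0.610/-0.820; half-tol=0.470, Σhalf²=0.251025
  -D: nom -34.730 → Σnom=-70.300; wc +0.467/-0.467 → slack +1.077/-1.287; half-tol=0.467, Σhalf²=0.469114
  +E: nom +21.800 → Σnom=-48.500; wc +0.290/-0.040 → slack +1.367/-1.327; half-tol=0.165, Σhalf²=0.496339
  -F: nom -16.660 → Σnom=-65.160; wc +0.030/-0.250 → slack +1.397/-1.577; half-tol=0.140, Σhalf²=0.515939
Nominal = -65.160. Worst-case = [-65.160 - 1.577, -65.160 + 1.397] = [-66.737, -63.763]. RSS = √0.515939 = 0.718.

nominal=-65.160 wc=[-66.737,-63.763] rss=0.718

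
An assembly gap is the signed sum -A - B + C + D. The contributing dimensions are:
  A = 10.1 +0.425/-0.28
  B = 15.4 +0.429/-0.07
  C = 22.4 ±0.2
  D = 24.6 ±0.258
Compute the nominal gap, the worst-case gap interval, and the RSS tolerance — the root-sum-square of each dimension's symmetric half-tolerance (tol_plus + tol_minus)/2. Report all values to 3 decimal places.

Stack each dimension's contribution:
  -A: nom -10.100 → Σnom=-10.100; wc +0.280/-0.425 → slack +0.280/-0.425; half-tol=0.353, Σhalf²=0.124256
  -B: nom -15.400 → Σnom=-25.500; wc +0.070/-0.429 → slack +0.350/-0.854; half-tol=0.249, Σhalf²=0.186507
  +C: nom +22.400 → Σnom=-3.100; wc +0.200/-0.200 → slack +0.550/-1.054; half-tol=0.200, Σhalf²=0.226507
  +D: nom +24.600 → Σnom=21.500; wc +0.258/-0.258 → slack +0.808/-1.312; half-tol=0.258, Σhalf²=0.293071
Nominal = 21.500. Worst-case = [21.500 - 1.312, 21.500 + 0.808] = [20.188, 22.308]. RSS = √0.293071 = 0.541.

nominal=21.500 wc=[20.188,22.308] rss=0.541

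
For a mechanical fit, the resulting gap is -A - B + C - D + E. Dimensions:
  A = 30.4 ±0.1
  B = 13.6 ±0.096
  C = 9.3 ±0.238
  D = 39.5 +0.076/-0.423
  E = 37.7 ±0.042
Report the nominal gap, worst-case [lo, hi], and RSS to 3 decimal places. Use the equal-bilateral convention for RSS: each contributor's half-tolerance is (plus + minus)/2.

Stack each dimension's contribution:
  -A: nom -30.400 → Σnom=-30.400; wc +0.100/-0.100 → slack +0.100/-0.100; half-tol=0.100, Σhalf²=0.010000
  -B: nom -13.600 → Σnom=-44.000; wc +0.096/-0.096 → slack +0.196/-0.196; half-tol=0.096, Σhalf²=0.019216
  +C: nom +9.300 → Σnom=-34.700; wc +0.238/-0.238 → slack +0.434/-0.434; half-tol=0.238, Σhalf²=0.075860
  -D: nom -39.500 → Σnom=-74.200; wc +0.423/-0.076 → slack +0.857/-0.510; half-tol=0.249, Σhalf²=0.138110
  +E: nom +37.700 → Σnom=-36.500; wc +0.042/-0.042 → slack +0.899/-0.552; half-tol=0.042, Σhalf²=0.139874
Nominal = -36.500. Worst-case = [-36.500 - 0.552, -36.500 + 0.899] = [-37.052, -35.601]. RSS = √0.139874 = 0.374.

nominal=-36.500 wc=[-37.052,-35.601] rss=0.374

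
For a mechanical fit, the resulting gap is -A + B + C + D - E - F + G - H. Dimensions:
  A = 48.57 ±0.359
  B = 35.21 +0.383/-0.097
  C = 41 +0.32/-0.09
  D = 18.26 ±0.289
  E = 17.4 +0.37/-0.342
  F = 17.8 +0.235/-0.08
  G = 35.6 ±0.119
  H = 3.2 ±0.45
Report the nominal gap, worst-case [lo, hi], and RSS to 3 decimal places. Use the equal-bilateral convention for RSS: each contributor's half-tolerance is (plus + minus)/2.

nominal=43.100 wc=[41.091,45.442] rss=0.825

Stack each dimension's contribution:
  -A: nom -48.570 → Σnom=-48.570; wc +0.359/-0.359 → slack +0.359/-0.359; half-tol=0.359, Σhalf²=0.128881
  +B: nom +35.210 → Σnom=-13.360; wc +0.383/-0.097 → slack +0.742/-0.456; half-tol=0.240, Σhalf²=0.186481
  +C: nom +41.000 → Σnom=27.640; wc +0.320/-0.090 → slack +1.062/-0.546; half-tol=0.205, Σhalf²=0.228506
  +D: nom +18.260 → Σnom=45.900; wc +0.289/-0.289 → slack +1.351/-0.835; half-tol=0.289, Σhalf²=0.312027
  -E: nom -17.400 → Σnom=28.500; wc +0.342/-0.370 → slack +1.693/-1.205; half-tol=0.356, Σhalf²=0.438763
  -F: nom -17.800 → Σnom=10.700; wc +0.080/-0.235 → slack +1.773/-1.440; half-tol=0.158, Σhalf²=0.463569
  +G: nom +35.600 → Σnom=46.300; wc +0.119/-0.119 → slack +1.892/-1.559; half-tol=0.119, Σhalf²=0.477730
  -H: nom -3.200 → Σnom=43.100; wc +0.450/-0.450 → slack +2.342/-2.009; half-tol=0.450, Σhalf²=0.680230
Nominal = 43.100. Worst-case = [43.100 - 2.009, 43.100 + 2.342] = [41.091, 45.442]. RSS = √0.680230 = 0.825.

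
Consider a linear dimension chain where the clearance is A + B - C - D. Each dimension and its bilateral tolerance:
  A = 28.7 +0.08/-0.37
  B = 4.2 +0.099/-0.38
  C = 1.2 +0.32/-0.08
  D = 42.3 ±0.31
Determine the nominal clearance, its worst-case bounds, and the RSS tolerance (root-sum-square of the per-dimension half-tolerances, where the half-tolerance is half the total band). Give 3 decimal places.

nominal=-10.600 wc=[-11.980,-10.031] rss=0.494

Stack each dimension's contribution:
  +A: nom +28.700 → Σnom=28.700; wc +0.080/-0.370 → slack +0.080/-0.370; half-tol=0.225, Σhalf²=0.050625
  +B: nom +4.200 → Σnom=32.900; wc +0.099/-0.380 → slack +0.179/-0.750; half-tol=0.239, Σhalf²=0.107985
  -C: nom -1.200 → Σnom=31.700; wc +0.080/-0.320 → slack +0.259/-1.070; half-tol=0.200, Σhalf²=0.147985
  -D: nom -42.300 → Σnom=-10.600; wc +0.310/-0.310 → slack +0.569/-1.380; half-tol=0.310, Σhalf²=0.244085
Nominal = -10.600. Worst-case = [-10.600 - 1.380, -10.600 + 0.569] = [-11.980, -10.031]. RSS = √0.244085 = 0.494.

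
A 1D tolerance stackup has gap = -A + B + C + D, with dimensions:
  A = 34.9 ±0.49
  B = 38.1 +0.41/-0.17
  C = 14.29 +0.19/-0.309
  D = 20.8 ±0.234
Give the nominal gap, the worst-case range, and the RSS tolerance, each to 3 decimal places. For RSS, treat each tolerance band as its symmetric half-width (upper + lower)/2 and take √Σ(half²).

Stack each dimension's contribution:
  -A: nom -34.900 → Σnom=-34.900; wc +0.490/-0.490 → slack +0.490/-0.490; half-tol=0.490, Σhalf²=0.240100
  +B: nom +38.100 → Σnom=3.200; wc +0.410/-0.170 → slack +0.900/-0.660; half-tol=0.290, Σhalf²=0.324200
  +C: nom +14.290 → Σnom=17.490; wc +0.190/-0.309 → slack +1.090/-0.969; half-tol=0.249, Σhalf²=0.386450
  +D: nom +20.800 → Σnom=38.290; wc +0.234/-0.234 → slack +1.324/-1.203; half-tol=0.234, Σhalf²=0.441206
Nominal = 38.290. Worst-case = [38.290 - 1.203, 38.290 + 1.324] = [37.087, 39.614]. RSS = √0.441206 = 0.664.

nominal=38.290 wc=[37.087,39.614] rss=0.664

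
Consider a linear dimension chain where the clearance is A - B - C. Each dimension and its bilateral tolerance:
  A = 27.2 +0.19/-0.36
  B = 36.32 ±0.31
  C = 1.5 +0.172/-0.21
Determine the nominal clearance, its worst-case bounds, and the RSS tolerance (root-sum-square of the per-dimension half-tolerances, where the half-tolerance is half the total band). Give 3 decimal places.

Stack each dimension's contribution:
  +A: nom +27.200 → Σnom=27.200; wc +0.190/-0.360 → slack +0.190/-0.360; half-tol=0.275, Σhalf²=0.075625
  -B: nom -36.320 → Σnom=-9.120; wc +0.310/-0.310 → slack +0.500/-0.670; half-tol=0.310, Σhalf²=0.171725
  -C: nom -1.500 → Σnom=-10.620; wc +0.210/-0.172 → slack +0.710/-0.842; half-tol=0.191, Σhalf²=0.208206
Nominal = -10.620. Worst-case = [-10.620 - 0.842, -10.620 + 0.710] = [-11.462, -9.910]. RSS = √0.208206 = 0.456.

nominal=-10.620 wc=[-11.462,-9.910] rss=0.456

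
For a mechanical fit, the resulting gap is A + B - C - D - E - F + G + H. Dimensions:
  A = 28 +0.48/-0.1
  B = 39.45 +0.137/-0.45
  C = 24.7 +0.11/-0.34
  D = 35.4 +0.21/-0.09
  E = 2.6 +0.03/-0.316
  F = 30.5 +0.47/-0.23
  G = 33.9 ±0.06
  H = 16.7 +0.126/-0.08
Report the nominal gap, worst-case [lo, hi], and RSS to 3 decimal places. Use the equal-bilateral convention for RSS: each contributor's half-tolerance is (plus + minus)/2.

Stack each dimension's contribution:
  +A: nom +28.000 → Σnom=28.000; wc +0.480/-0.100 → slack +0.480/-0.100; half-tol=0.290, Σhalf²=0.084100
  +B: nom +39.450 → Σnom=67.450; wc +0.137/-0.450 → slack +0.617/-0.550; half-tol=0.293, Σhalf²=0.170242
  -C: nom -24.700 → Σnom=42.750; wc +0.340/-0.110 → slack +0.957/-0.660; half-tol=0.225, Σhalf²=0.220867
  -D: nom -35.400 → Σnom=7.350; wc +0.090/-0.210 → slack +1.047/-0.870; half-tol=0.150, Σhalf²=0.243367
  -E: nom -2.600 → Σnom=4.750; wc +0.316/-0.030 → slack +1.363/-0.900; half-tol=0.173, Σhalf²=0.273296
  -F: nom -30.500 → Σnom=-25.750; wc +0.230/-0.470 → slack +1.593/-1.370; half-tol=0.350, Σhalf²=0.395796
  +G: nom +33.900 → Σnom=8.150; wc +0.060/-0.060 → slack +1.653/-1.430; half-tol=0.060, Σhalf²=0.399396
  +H: nom +16.700 → Σnom=24.850; wc +0.126/-0.080 → slack +1.779/-1.510; half-tol=0.103, Σhalf²=0.410005
Nominal = 24.850. Worst-case = [24.850 - 1.510, 24.850 + 1.779] = [23.340, 26.629]. RSS = √0.410005 = 0.640.

nominal=24.850 wc=[23.340,26.629] rss=0.640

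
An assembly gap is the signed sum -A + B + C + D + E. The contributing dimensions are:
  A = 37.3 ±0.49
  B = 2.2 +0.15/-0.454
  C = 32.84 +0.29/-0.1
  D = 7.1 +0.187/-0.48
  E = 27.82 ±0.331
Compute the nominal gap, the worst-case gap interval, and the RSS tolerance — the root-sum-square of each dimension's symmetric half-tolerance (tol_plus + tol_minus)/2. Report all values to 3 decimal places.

Stack each dimension's contribution:
  -A: nom -37.300 → Σnom=-37.300; wc +0.490/-0.490 → slack +0.490/-0.490; half-tol=0.490, Σhalf²=0.240100
  +B: nom +2.200 → Σnom=-35.100; wc +0.150/-0.454 → slack +0.640/-0.944; half-tol=0.302, Σhalf²=0.331304
  +C: nom +32.840 → Σnom=-2.260; wc +0.290/-0.100 → slack +0.930/-1.044; half-tol=0.195, Σhalf²=0.369329
  +D: nom +7.100 → Σnom=4.840; wc +0.187/-0.480 → slack +1.117/-1.524; half-tol=0.334, Σhalf²=0.480551
  +E: nom +27.820 → Σnom=32.660; wc +0.331/-0.331 → slack +1.448/-1.855; half-tol=0.331, Σhalf²=0.590112
Nominal = 32.660. Worst-case = [32.660 - 1.855, 32.660 + 1.448] = [30.805, 34.108]. RSS = √0.590112 = 0.768.

nominal=32.660 wc=[30.805,34.108] rss=0.768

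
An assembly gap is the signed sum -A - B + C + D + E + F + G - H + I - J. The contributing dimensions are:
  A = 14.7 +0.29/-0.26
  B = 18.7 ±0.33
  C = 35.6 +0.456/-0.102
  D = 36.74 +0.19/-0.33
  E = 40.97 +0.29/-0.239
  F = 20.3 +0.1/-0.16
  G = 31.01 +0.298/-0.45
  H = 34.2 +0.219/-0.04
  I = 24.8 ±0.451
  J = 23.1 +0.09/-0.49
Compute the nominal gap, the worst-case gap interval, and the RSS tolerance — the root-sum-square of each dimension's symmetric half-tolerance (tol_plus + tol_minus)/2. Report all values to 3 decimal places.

Stack each dimension's contribution:
  -A: nom -14.700 → Σnom=-14.700; wc +0.260/-0.290 → slack +0.260/-0.290; half-tol=0.275, Σhalf²=0.075625
  -B: nom -18.700 → Σnom=-33.400; wc +0.330/-0.330 → slack +0.590/-0.620; half-tol=0.330, Σhalf²=0.184525
  +C: nom +35.600 → Σnom=2.200; wc +0.456/-0.102 → slack +1.046/-0.722; half-tol=0.279, Σhalf²=0.262366
  +D: nom +36.740 → Σnom=38.940; wc +0.190/-0.330 → slack +1.236/-1.052; half-tol=0.260, Σhalf²=0.329966
  +E: nom +40.970 → Σnom=79.910; wc +0.290/-0.239 → slack +1.526/-1.291; half-tol=0.264, Σhalf²=0.399926
  +F: nom +20.300 → Σnom=100.210; wc +0.100/-0.160 → slack +1.626/-1.451; half-tol=0.130, Σhalf²=0.416826
  +G: nom +31.010 → Σnom=131.220; wc +0.298/-0.450 → slack +1.924/-1.901; half-tol=0.374, Σhalf²=0.556702
  -H: nom -34.200 → Σnom=97.020; wc +0.040/-0.219 → slack +1.964/-2.120; half-tol=0.130, Σhalf²=0.573473
  +I: nom +24.800 → Σnom=121.820; wc +0.451/-0.451 → slack +2.415/-2.571; half-tol=0.451, Σhalf²=0.776873
  -J: nom -23.100 → Σnom=98.720; wc +0.490/-0.090 → slack +2.905/-2.661; half-tol=0.290, Σhalf²=0.860973
Nominal = 98.720. Worst-case = [98.720 - 2.661, 98.720 + 2.905] = [96.059, 101.625]. RSS = √0.860973 = 0.928.

nominal=98.720 wc=[96.059,101.625] rss=0.928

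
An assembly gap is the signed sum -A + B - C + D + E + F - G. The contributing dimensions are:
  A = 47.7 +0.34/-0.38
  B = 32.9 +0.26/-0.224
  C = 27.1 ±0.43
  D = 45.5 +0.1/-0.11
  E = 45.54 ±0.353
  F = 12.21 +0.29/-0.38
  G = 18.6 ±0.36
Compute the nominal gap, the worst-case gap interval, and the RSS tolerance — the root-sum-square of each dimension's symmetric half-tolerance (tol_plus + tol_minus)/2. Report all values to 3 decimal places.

nominal=42.750 wc=[40.553,44.923] rss=0.866

Stack each dimension's contribution:
  -A: nom -47.700 → Σnom=-47.700; wc +0.380/-0.340 → slack +0.380/-0.340; half-tol=0.360, Σhalf²=0.129600
  +B: nom +32.900 → Σnom=-14.800; wc +0.260/-0.224 → slack +0.640/-0.564; half-tol=0.242, Σhalf²=0.188164
  -C: nom -27.100 → Σnom=-41.900; wc +0.430/-0.430 → slack +1.070/-0.994; half-tol=0.430, Σhalf²=0.373064
  +D: nom +45.500 → Σnom=3.600; wc +0.100/-0.110 → slack +1.170/-1.104; half-tol=0.105, Σhalf²=0.384089
  +E: nom +45.540 → Σnom=49.140; wc +0.353/-0.353 → slack +1.523/-1.457; half-tol=0.353, Σhalf²=0.508698
  +F: nom +12.210 → Σnom=61.350; wc +0.290/-0.380 → slack +1.813/-1.837; half-tol=0.335, Σhalf²=0.620923
  -G: nom -18.600 → Σnom=42.750; wc +0.360/-0.360 → slack +2.173/-2.197; half-tol=0.360, Σhalf²=0.750523
Nominal = 42.750. Worst-case = [42.750 - 2.197, 42.750 + 2.173] = [40.553, 44.923]. RSS = √0.750523 = 0.866.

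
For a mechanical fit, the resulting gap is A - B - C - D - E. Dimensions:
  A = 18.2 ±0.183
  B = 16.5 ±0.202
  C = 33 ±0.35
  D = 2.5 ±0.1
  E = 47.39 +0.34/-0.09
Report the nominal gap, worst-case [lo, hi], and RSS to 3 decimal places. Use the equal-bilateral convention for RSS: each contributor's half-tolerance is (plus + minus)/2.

nominal=-81.190 wc=[-82.365,-80.265] rss=0.503

Stack each dimension's contribution:
  +A: nom +18.200 → Σnom=18.200; wc +0.183/-0.183 → slack +0.183/-0.183; half-tol=0.183, Σhalf²=0.033489
  -B: nom -16.500 → Σnom=1.700; wc +0.202/-0.202 → slack +0.385/-0.385; half-tol=0.202, Σhalf²=0.074293
  -C: nom -33.000 → Σnom=-31.300; wc +0.350/-0.350 → slack +0.735/-0.735; half-tol=0.350, Σhalf²=0.196793
  -D: nom -2.500 → Σnom=-33.800; wc +0.100/-0.100 → slack +0.835/-0.835; half-tol=0.100, Σhalf²=0.206793
  -E: nom -47.390 → Σnom=-81.190; wc +0.090/-0.340 → slack +0.925/-1.175; half-tol=0.215, Σhalf²=0.253018
Nominal = -81.190. Worst-case = [-81.190 - 1.175, -81.190 + 0.925] = [-82.365, -80.265]. RSS = √0.253018 = 0.503.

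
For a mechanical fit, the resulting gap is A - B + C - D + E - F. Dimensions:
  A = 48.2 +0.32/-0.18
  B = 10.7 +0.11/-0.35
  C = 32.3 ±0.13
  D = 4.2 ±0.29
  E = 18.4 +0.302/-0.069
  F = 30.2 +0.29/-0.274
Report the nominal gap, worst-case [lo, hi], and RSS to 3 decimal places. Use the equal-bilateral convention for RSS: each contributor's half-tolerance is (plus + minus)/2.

Stack each dimension's contribution:
  +A: nom +48.200 → Σnom=48.200; wc +0.320/-0.180 → slack +0.320/-0.180; half-tol=0.250, Σhalf²=0.062500
  -B: nom -10.700 → Σnom=37.500; wc +0.350/-0.110 → slack +0.670/-0.290; half-tol=0.230, Σhalf²=0.115400
  +C: nom +32.300 → Σnom=69.800; wc +0.130/-0.130 → slack +0.800/-0.420; half-tol=0.130, Σhalf²=0.132300
  -D: nom -4.200 → Σnom=65.600; wc +0.290/-0.290 → slack +1.090/-0.710; half-tol=0.290, Σhalf²=0.216400
  +E: nom +18.400 → Σnom=84.000; wc +0.302/-0.069 → slack +1.392/-0.779; half-tol=0.185, Σhalf²=0.250810
  -F: nom -30.200 → Σnom=53.800; wc +0.274/-0.290 → slack +1.666/-1.069; half-tol=0.282, Σhalf²=0.330334
Nominal = 53.800. Worst-case = [53.800 - 1.069, 53.800 + 1.666] = [52.731, 55.466]. RSS = √0.330334 = 0.575.

nominal=53.800 wc=[52.731,55.466] rss=0.575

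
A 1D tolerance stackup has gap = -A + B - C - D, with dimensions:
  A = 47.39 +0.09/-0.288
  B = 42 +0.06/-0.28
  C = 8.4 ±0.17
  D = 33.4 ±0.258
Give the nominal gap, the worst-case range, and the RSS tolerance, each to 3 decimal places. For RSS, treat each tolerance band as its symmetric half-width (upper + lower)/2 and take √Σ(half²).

Stack each dimension's contribution:
  -A: nom -47.390 → Σnom=-47.390; wc +0.288/-0.090 → slack +0.288/-0.090; half-tol=0.189, Σhalf²=0.035721
  +B: nom +42.000 → Σnom=-5.390; wc +0.060/-0.280 → slack +0.348/-0.370; half-tol=0.170, Σhalf²=0.064621
  -C: nom -8.400 → Σnom=-13.790; wc +0.170/-0.170 → slack +0.518/-0.540; half-tol=0.170, Σhalf²=0.093521
  -D: nom -33.400 → Σnom=-47.190; wc +0.258/-0.258 → slack +0.776/-0.798; half-tol=0.258, Σhalf²=0.160085
Nominal = -47.190. Worst-case = [-47.190 - 0.798, -47.190 + 0.776] = [-47.988, -46.414]. RSS = √0.160085 = 0.400.

nominal=-47.190 wc=[-47.988,-46.414] rss=0.400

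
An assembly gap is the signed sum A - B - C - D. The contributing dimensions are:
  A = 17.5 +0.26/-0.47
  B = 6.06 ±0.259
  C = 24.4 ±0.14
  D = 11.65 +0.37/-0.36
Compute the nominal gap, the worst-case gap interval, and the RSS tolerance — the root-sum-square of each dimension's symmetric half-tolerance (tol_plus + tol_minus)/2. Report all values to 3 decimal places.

nominal=-24.610 wc=[-25.849,-23.591] rss=0.594

Stack each dimension's contribution:
  +A: nom +17.500 → Σnom=17.500; wc +0.260/-0.470 → slack +0.260/-0.470; half-tol=0.365, Σhalf²=0.133225
  -B: nom -6.060 → Σnom=11.440; wc +0.259/-0.259 → slack +0.519/-0.729; half-tol=0.259, Σhalf²=0.200306
  -C: nom -24.400 → Σnom=-12.960; wc +0.140/-0.140 → slack +0.659/-0.869; half-tol=0.140, Σhalf²=0.219906
  -D: nom -11.650 → Σnom=-24.610; wc +0.360/-0.370 → slack +1.019/-1.239; half-tol=0.365, Σhalf²=0.353131
Nominal = -24.610. Worst-case = [-24.610 - 1.239, -24.610 + 1.019] = [-25.849, -23.591]. RSS = √0.353131 = 0.594.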